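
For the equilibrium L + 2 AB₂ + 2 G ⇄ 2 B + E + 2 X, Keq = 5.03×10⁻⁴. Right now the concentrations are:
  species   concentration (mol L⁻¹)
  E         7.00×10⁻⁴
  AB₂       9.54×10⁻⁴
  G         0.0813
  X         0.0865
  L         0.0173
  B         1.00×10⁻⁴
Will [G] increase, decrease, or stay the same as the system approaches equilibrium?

Q = [B]²·[E]·[X]² / ([L]·[AB₂]²·[G]²) = (1.00×10⁻⁴)²·(7.00×10⁻⁴)·(0.0865)² / ((0.0173)·(9.54×10⁻⁴)²·(0.0813)²) = 5.03×10⁻⁴
Q = 5.03×10⁻⁴ = Keq; the system is at equilibrium.

stay the same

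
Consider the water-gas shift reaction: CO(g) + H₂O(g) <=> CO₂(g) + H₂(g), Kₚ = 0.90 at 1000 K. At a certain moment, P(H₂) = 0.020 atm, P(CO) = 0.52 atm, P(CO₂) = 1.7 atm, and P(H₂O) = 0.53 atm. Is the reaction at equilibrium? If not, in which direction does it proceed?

Qₚ = P(CO₂)·P(H₂) / (P(CO)·P(H₂O)) = (1.7)·(0.020) / ((0.52)·(0.53)) = 0.12
Qₚ = 0.12 < Kₚ = 0.90, so the forward reaction proceeds.

forward (toward products)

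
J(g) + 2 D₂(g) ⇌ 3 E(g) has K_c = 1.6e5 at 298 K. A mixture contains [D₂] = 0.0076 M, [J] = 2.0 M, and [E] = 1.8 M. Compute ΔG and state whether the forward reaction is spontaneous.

ΔG = -2.86 kJ/mol; the forward reaction is spontaneous

Q_c = [E]³ / ([J]·[D₂]²) = (1.8)³ / ((2.0)·(0.0076)²) = 50500
ΔG = RT ln(Q_c/K_c) = (8.314 J mol⁻¹ K⁻¹)(298 K) × ln(50500/1.6e5)
   = (2.478 kJ/mol)(-1.153) = -2.86 kJ/mol
ΔG < 0, so the forward reaction is spontaneous (proceeds forward).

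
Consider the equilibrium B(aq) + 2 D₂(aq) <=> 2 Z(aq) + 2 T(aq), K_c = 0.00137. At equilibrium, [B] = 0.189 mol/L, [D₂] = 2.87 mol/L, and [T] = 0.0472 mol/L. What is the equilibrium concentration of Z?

[Z] = 0.978 mol/L

At equilibrium, K_c = [Z]²·[T]² / ([B]·[D₂]²) = 0.00137.
([Z])²·(0.0472)² / ((0.189)·(2.87)²) = 0.00137
[Z]² = 0.957 ⇒ [Z] = 0.978 mol/L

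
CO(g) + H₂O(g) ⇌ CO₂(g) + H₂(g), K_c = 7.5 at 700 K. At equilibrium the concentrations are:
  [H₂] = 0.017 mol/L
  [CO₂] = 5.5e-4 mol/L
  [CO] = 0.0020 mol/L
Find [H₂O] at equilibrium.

At equilibrium, K_c = [CO₂]·[H₂] / ([CO]·[H₂O]) = 7.5.
(5.5e-4)·(0.017) / ((0.0020)·([H₂O])) = 7.5
[H₂O] = 6.23e-4 = 6.2e-4 mol/L

[H₂O] = 6.2e-4 mol/L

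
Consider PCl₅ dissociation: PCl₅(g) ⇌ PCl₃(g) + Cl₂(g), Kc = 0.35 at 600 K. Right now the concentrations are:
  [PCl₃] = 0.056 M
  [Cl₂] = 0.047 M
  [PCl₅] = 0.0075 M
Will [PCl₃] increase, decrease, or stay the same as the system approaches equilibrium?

Qc = [PCl₃]·[Cl₂] / [PCl₅] = (0.056)·(0.047) / (0.0075) = 0.35
Qc = 0.35 = Kc; the system is at equilibrium.

stay the same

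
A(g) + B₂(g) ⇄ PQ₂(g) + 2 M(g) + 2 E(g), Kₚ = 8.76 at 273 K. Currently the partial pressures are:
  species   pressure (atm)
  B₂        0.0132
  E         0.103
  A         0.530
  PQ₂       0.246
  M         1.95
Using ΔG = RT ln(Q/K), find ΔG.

ΔG = -4.13 kJ/mol

Qₚ = P(PQ₂)·P(M)²·P(E)² / (P(A)·P(B₂)) = (0.246)·(1.95)²·(0.103)² / ((0.530)·(0.0132)) = 1.42
ΔG = RT ln(Qₚ/Kₚ) = (8.314 J mol⁻¹ K⁻¹)(273 K) × ln(1.42/8.76)
   = (2.270 kJ/mol)(-1.820) = -4.13 kJ/mol
ΔG < 0, so the forward reaction is spontaneous (proceeds forward).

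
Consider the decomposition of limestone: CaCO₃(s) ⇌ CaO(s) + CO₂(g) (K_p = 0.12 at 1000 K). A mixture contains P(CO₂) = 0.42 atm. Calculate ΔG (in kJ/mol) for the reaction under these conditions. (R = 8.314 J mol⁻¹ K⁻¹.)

(CaCO₃, CaO are pure solids — omitted from Q_p.)
Q_p = P(CO₂) = 0.420
ΔG = RT ln(Q_p/K_p) = (8.314 J mol⁻¹ K⁻¹)(1000 K) × ln(0.420/0.12)
   = (8.314 kJ/mol)(1.253) = 10.4 kJ/mol
ΔG > 0, so the forward reaction is non-spontaneous (proceeds in reverse).

ΔG = 10.4 kJ/mol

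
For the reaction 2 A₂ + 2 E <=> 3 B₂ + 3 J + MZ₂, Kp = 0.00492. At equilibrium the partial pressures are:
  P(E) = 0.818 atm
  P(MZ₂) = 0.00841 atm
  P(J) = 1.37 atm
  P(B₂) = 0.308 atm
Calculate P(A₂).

At equilibrium, Kp = P(B₂)³·P(J)³·P(MZ₂) / (P(A₂)²·P(E)²) = 0.00492.
(0.308)³·(1.37)³·(0.00841) / ((P(A₂))²·(0.818)²) = 0.00492
P(A₂)² = 0.192 ⇒ P(A₂) = 0.438 atm

P(A₂) = 0.438 atm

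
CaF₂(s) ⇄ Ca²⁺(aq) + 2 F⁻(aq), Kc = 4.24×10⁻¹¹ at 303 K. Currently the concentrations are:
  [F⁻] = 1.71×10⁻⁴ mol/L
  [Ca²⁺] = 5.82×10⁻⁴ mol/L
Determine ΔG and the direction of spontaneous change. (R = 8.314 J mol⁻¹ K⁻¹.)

(CaF₂ is a pure solid — omitted from Qc.)
Qc = [Ca²⁺]·[F⁻]² = (5.82×10⁻⁴)·(1.71×10⁻⁴)² = 1.70×10⁻¹¹
ΔG = RT ln(Qc/Kc) = (8.314 J mol⁻¹ K⁻¹)(303 K) × ln(1.70×10⁻¹¹/4.24×10⁻¹¹)
   = (2.519 kJ/mol)(-0.9139) = -2.30 kJ/mol
ΔG < 0, so the forward reaction is spontaneous (proceeds forward).

ΔG = -2.30 kJ/mol; the forward reaction is spontaneous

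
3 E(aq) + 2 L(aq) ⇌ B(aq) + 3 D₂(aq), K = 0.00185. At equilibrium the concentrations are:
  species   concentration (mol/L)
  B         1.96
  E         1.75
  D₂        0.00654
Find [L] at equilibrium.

[L] = 0.00744 mol/L

At equilibrium, K = [B]·[D₂]³ / ([E]³·[L]²) = 0.00185.
(1.96)·(0.00654)³ / ((1.75)³·([L])²) = 0.00185
[L]² = 5.53×10⁻⁵ ⇒ [L] = 0.00744 mol/L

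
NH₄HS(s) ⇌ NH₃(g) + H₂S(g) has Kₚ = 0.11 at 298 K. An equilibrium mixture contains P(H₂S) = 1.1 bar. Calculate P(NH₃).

P(NH₃) = 0.10 bar

(NH₄HS is a pure solid — omitted from Kₚ.)
At equilibrium, Kₚ = P(NH₃)·P(H₂S) = 0.11.
(P(NH₃))·(1.1) = 0.11
P(NH₃) = 0.100 = 0.10 bar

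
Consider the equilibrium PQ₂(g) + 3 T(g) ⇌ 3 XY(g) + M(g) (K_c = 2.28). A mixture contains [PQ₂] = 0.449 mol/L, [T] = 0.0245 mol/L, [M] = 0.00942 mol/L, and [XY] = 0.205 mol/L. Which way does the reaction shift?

Q_c = [XY]³·[M] / ([PQ₂]·[T]³) = (0.205)³·(0.00942) / ((0.449)·(0.0245)³) = 12.3
Q_c = 12.3 > K_c = 2.28, so the reverse reaction proceeds.

reverse (toward reactants)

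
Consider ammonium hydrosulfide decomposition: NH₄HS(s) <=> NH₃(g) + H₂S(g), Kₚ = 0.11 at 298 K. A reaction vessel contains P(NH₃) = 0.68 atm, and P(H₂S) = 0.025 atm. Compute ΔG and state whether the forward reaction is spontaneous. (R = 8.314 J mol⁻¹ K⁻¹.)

ΔG = -4.63 kJ/mol; the forward reaction is spontaneous

(NH₄HS is a pure solid — omitted from Qₚ.)
Qₚ = P(NH₃)·P(H₂S) = (0.68)·(0.025) = 0.0170
ΔG = RT ln(Qₚ/Kₚ) = (8.314 J mol⁻¹ K⁻¹)(298 K) × ln(0.0170/0.11)
   = (2.478 kJ/mol)(-1.867) = -4.63 kJ/mol
ΔG < 0, so the forward reaction is spontaneous (proceeds forward).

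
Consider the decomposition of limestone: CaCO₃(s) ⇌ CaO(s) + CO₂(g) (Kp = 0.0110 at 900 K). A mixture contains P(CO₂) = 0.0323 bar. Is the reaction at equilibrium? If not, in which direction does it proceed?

reverse (toward reactants)

(CaCO₃, CaO are pure solids — omitted from Qp.)
Qp = P(CO₂) = 0.0323
Qp = 0.0323 > Kp = 0.0110, so the reverse reaction proceeds.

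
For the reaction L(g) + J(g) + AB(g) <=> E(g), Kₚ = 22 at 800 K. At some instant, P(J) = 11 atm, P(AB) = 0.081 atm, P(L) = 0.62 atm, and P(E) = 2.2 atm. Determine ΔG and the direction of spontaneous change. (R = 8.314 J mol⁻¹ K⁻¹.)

ΔG = -11.4 kJ/mol; the forward reaction is spontaneous

Qₚ = P(E) / (P(L)·P(J)·P(AB)) = (2.2) / ((0.62)·(11)·(0.081)) = 3.98
ΔG = RT ln(Qₚ/Kₚ) = (8.314 J mol⁻¹ K⁻¹)(800 K) × ln(3.98/22)
   = (6.651 kJ/mol)(-1.710) = -11.4 kJ/mol
ΔG < 0, so the forward reaction is spontaneous (proceeds forward).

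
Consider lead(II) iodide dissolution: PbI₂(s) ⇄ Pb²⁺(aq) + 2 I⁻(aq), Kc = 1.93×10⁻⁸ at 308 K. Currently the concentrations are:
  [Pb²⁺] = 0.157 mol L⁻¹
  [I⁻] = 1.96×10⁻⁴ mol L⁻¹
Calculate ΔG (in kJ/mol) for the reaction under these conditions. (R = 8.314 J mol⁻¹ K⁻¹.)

(PbI₂ is a pure solid — omitted from Qc.)
Qc = [Pb²⁺]·[I⁻]² = (0.157)·(1.96×10⁻⁴)² = 6.03×10⁻⁹
ΔG = RT ln(Qc/Kc) = (8.314 J mol⁻¹ K⁻¹)(308 K) × ln(6.03×10⁻⁹/1.93×10⁻⁸)
   = (2.561 kJ/mol)(-1.163) = -2.98 kJ/mol
ΔG < 0, so the forward reaction is spontaneous (proceeds forward).

ΔG = -2.98 kJ/mol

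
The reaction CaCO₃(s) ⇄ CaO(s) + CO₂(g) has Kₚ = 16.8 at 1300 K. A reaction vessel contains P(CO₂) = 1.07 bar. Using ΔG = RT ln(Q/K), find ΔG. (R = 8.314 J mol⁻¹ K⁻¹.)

(CaCO₃, CaO are pure solids — omitted from Qₚ.)
Qₚ = P(CO₂) = 1.07
ΔG = RT ln(Qₚ/Kₚ) = (8.314 J mol⁻¹ K⁻¹)(1300 K) × ln(1.07/16.8)
   = (10.81 kJ/mol)(-2.754) = -29.8 kJ/mol
ΔG < 0, so the forward reaction is spontaneous (proceeds forward).

ΔG = -29.8 kJ/mol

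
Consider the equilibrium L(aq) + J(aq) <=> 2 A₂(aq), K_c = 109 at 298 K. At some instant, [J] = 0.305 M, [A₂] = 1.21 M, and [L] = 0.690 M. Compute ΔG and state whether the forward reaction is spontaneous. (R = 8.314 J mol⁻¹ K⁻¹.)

ΔG = -6.82 kJ/mol; the forward reaction is spontaneous

Q_c = [A₂]² / ([L]·[J]) = (1.21)² / ((0.690)·(0.305)) = 6.96
ΔG = RT ln(Q_c/K_c) = (8.314 J mol⁻¹ K⁻¹)(298 K) × ln(6.96/109)
   = (2.478 kJ/mol)(-2.751) = -6.82 kJ/mol
ΔG < 0, so the forward reaction is spontaneous (proceeds forward).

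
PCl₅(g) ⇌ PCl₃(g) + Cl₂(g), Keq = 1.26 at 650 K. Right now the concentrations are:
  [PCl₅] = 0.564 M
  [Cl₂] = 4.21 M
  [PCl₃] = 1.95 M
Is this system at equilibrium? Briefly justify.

Q = [PCl₃]·[Cl₂] / [PCl₅] = (1.95)·(4.21) / (0.564) = 14.6
Q = 14.6 > Keq = 1.26: net reverse reaction.

no; Q > K, reaction proceeds in reverse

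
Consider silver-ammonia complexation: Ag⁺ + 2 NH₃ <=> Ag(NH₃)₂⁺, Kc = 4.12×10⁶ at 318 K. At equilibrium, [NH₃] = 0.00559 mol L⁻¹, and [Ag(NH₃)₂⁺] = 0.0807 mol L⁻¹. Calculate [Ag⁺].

[Ag⁺] = 6.27×10⁻⁴ mol L⁻¹

At equilibrium, Kc = [Ag(NH₃)₂⁺] / ([Ag⁺]·[NH₃]²) = 4.12×10⁶.
(0.0807) / (([Ag⁺])·(0.00559)²) = 4.12×10⁶
[Ag⁺] = 6.27×10⁻⁴ mol L⁻¹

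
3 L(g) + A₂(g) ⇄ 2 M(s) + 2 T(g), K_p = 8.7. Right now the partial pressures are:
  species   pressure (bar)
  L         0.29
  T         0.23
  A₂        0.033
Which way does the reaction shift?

(M is a pure solid — omitted from Q_p.)
Q_p = P(T)² / (P(L)³·P(A₂)) = (0.23)² / ((0.29)³·(0.033)) = 66
Q_p = 66 > K_p = 8.7, so the reverse reaction proceeds.

toward reactants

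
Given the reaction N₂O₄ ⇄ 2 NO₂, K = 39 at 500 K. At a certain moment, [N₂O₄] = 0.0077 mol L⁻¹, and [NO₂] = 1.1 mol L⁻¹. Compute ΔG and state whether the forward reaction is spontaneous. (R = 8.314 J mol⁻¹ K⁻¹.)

Q = [NO₂]² / [N₂O₄] = (1.1)² / (0.0077) = 157
ΔG = RT ln(Q/K) = (8.314 J mol⁻¹ K⁻¹)(500 K) × ln(157/39)
   = (4.157 kJ/mol)(1.393) = 5.79 kJ/mol
ΔG > 0, so the forward reaction is non-spontaneous (proceeds in reverse).

ΔG = 5.79 kJ/mol; the forward reaction is non-spontaneous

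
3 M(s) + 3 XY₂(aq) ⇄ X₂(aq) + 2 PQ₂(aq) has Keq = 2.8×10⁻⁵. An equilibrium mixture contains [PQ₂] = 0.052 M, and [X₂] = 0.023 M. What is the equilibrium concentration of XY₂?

[XY₂] = 1.3 M

(M is a pure solid — omitted from Keq.)
At equilibrium, Keq = [X₂]·[PQ₂]² / [XY₂]³ = 2.8×10⁻⁵.
(0.023)·(0.052)² / ([XY₂])³ = 2.8×10⁻⁵
[XY₂]³ = 2.22 ⇒ [XY₂] = 1.3 M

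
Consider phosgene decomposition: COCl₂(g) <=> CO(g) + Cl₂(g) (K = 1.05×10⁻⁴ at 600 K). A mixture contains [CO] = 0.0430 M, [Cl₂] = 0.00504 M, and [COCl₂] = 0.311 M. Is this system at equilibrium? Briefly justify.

no; Q > K, reaction proceeds in reverse

Q = [CO]·[Cl₂] / [COCl₂] = (0.0430)·(0.00504) / (0.311) = 6.97×10⁻⁴
Q = 6.97×10⁻⁴ > K = 1.05×10⁻⁴: net reverse reaction.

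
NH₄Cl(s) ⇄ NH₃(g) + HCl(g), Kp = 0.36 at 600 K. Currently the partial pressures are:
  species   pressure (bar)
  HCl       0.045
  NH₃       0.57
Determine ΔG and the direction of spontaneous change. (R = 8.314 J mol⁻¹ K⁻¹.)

(NH₄Cl is a pure solid — omitted from Qp.)
Qp = P(NH₃)·P(HCl) = (0.57)·(0.045) = 0.0257
ΔG = RT ln(Qp/Kp) = (8.314 J mol⁻¹ K⁻¹)(600 K) × ln(0.0257/0.36)
   = (4.988 kJ/mol)(-2.640) = -13.2 kJ/mol
ΔG < 0, so the forward reaction is spontaneous (proceeds forward).

ΔG = -13.2 kJ/mol; the forward reaction is spontaneous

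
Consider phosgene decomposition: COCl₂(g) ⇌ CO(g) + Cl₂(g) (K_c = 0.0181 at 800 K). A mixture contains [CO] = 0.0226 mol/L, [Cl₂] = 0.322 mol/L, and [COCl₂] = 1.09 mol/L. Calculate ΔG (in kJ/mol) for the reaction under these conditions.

Q_c = [CO]·[Cl₂] / [COCl₂] = (0.0226)·(0.322) / (1.09) = 0.00668
ΔG = RT ln(Q_c/K_c) = (8.314 J mol⁻¹ K⁻¹)(800 K) × ln(0.00668/0.0181)
   = (6.651 kJ/mol)(-0.9968) = -6.63 kJ/mol
ΔG < 0, so the forward reaction is spontaneous (proceeds forward).

ΔG = -6.63 kJ/mol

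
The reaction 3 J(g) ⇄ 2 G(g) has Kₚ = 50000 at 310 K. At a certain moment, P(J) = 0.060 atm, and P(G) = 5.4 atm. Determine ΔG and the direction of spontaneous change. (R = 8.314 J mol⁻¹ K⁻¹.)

ΔG = 2.56 kJ/mol; the forward reaction is non-spontaneous

Qₚ = P(G)² / P(J)³ = (5.4)² / (0.060)³ = 1.35×10⁵
ΔG = RT ln(Qₚ/Kₚ) = (8.314 J mol⁻¹ K⁻¹)(310 K) × ln(1.35×10⁵/50000)
   = (2.577 kJ/mol)(0.9933) = 2.56 kJ/mol
ΔG > 0, so the forward reaction is non-spontaneous (proceeds in reverse).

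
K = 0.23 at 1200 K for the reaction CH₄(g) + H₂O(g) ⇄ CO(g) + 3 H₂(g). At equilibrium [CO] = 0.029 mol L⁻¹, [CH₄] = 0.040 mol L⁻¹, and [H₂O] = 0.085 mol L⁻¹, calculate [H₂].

At equilibrium, K = [CO]·[H₂]³ / ([CH₄]·[H₂O]) = 0.23.
(0.029)·([H₂])³ / ((0.040)·(0.085)) = 0.23
[H₂]³ = 0.0270 ⇒ [H₂] = 0.30 mol L⁻¹

[H₂] = 0.30 mol L⁻¹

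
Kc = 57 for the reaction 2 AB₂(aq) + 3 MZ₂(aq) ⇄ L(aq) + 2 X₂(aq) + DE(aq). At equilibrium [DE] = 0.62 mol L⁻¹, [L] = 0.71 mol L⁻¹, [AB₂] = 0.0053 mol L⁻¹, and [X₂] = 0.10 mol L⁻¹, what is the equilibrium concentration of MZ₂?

[MZ₂] = 1.4 mol L⁻¹

At equilibrium, Kc = [L]·[X₂]²·[DE] / ([AB₂]²·[MZ₂]³) = 57.
(0.71)·(0.10)²·(0.62) / ((0.0053)²·([MZ₂])³) = 57
[MZ₂]³ = 2.75 ⇒ [MZ₂] = 1.4 mol L⁻¹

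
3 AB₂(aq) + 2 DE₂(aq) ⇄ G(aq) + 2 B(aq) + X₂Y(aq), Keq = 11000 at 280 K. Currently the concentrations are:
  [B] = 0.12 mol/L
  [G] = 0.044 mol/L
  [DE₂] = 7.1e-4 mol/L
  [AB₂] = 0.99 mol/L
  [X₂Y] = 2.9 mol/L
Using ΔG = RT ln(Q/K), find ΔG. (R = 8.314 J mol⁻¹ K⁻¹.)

ΔG = -2.50 kJ/mol

Q = [G]·[B]²·[X₂Y] / ([AB₂]³·[DE₂]²) = (0.044)·(0.12)²·(2.9) / ((0.99)³·(7.1e-4)²) = 3760
ΔG = RT ln(Q/Keq) = (8.314 J mol⁻¹ K⁻¹)(280 K) × ln(3760/11000)
   = (2.328 kJ/mol)(-1.073) = -2.50 kJ/mol
ΔG < 0, so the forward reaction is spontaneous (proceeds forward).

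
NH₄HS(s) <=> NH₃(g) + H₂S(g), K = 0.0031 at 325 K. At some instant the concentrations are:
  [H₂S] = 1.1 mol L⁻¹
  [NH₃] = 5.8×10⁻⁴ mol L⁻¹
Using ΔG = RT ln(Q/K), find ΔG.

ΔG = -4.27 kJ/mol

(NH₄HS is a pure solid — omitted from Q.)
Q = [NH₃]·[H₂S] = (5.8×10⁻⁴)·(1.1) = 6.38×10⁻⁴
ΔG = RT ln(Q/K) = (8.314 J mol⁻¹ K⁻¹)(325 K) × ln(6.38×10⁻⁴/0.0031)
   = (2.702 kJ/mol)(-1.581) = -4.27 kJ/mol
ΔG < 0, so the forward reaction is spontaneous (proceeds forward).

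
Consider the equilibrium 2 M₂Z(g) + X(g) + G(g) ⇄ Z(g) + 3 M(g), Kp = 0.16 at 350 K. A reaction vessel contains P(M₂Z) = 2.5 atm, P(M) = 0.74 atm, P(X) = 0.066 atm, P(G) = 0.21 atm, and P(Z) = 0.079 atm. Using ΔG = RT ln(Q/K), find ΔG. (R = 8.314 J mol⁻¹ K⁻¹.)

ΔG = 2.44 kJ/mol

Qp = P(Z)·P(M)³ / (P(M₂Z)²·P(X)·P(G)) = (0.079)·(0.74)³ / ((2.5)²·(0.066)·(0.21)) = 0.370
ΔG = RT ln(Qp/Kp) = (8.314 J mol⁻¹ K⁻¹)(350 K) × ln(0.370/0.16)
   = (2.910 kJ/mol)(0.8383) = 2.44 kJ/mol
ΔG > 0, so the forward reaction is non-spontaneous (proceeds in reverse).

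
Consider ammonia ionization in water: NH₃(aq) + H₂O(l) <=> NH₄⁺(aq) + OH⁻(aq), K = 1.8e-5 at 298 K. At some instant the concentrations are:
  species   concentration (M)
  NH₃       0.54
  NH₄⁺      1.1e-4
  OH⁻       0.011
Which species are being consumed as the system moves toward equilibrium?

NH₃, H₂O (reactants)

(H₂O is a pure liquid — omitted from Q.)
Q = [NH₄⁺]·[OH⁻] / [NH₃] = (1.1e-4)·(0.011) / (0.54) = 2.2e-6
Q = 2.2e-6 < K = 1.8e-5: net forward reaction.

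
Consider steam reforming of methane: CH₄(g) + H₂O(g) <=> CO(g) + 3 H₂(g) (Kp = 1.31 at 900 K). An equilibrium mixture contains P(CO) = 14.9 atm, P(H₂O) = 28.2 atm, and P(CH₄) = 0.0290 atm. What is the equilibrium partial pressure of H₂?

At equilibrium, Kp = P(CO)·P(H₂)³ / (P(CH₄)·P(H₂O)) = 1.31.
(14.9)·(P(H₂))³ / ((0.0290)·(28.2)) = 1.31
P(H₂)³ = 0.0719 ⇒ P(H₂) = 0.416 atm

P(H₂) = 0.416 atm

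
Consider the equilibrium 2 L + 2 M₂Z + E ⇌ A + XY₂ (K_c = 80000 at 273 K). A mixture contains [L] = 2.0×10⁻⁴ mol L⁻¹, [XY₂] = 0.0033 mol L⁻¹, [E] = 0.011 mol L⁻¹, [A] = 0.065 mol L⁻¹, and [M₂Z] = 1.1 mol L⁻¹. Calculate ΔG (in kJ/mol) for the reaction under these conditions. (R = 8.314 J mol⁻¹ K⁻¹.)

Q_c = [A]·[XY₂] / ([L]²·[M₂Z]²·[E]) = (0.065)·(0.0033) / ((2.0×10⁻⁴)²·(1.1)²·(0.011)) = 4.03×10⁵
ΔG = RT ln(Q_c/K_c) = (8.314 J mol⁻¹ K⁻¹)(273 K) × ln(4.03×10⁵/80000)
   = (2.270 kJ/mol)(1.617) = 3.67 kJ/mol
ΔG > 0, so the forward reaction is non-spontaneous (proceeds in reverse).

ΔG = 3.67 kJ/mol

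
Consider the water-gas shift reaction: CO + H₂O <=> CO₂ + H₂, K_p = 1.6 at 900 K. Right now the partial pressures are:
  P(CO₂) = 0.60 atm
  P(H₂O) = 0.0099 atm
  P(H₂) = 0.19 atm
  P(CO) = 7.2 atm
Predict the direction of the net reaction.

neither direction; the system is at equilibrium

Q_p = P(CO₂)·P(H₂) / (P(CO)·P(H₂O)) = (0.60)·(0.19) / ((7.2)·(0.0099)) = 1.6
Q_p = 1.6 = K_p, so the system is already at equilibrium.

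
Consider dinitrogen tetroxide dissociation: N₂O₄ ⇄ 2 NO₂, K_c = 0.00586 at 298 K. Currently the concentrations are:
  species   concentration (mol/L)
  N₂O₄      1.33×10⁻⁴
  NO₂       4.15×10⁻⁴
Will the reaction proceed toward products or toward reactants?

Q_c = [NO₂]² / [N₂O₄] = (4.15×10⁻⁴)² / (1.33×10⁻⁴) = 0.00129
Q_c = 0.00129 < K_c = 0.00586, so the forward reaction proceeds.

forward (toward products)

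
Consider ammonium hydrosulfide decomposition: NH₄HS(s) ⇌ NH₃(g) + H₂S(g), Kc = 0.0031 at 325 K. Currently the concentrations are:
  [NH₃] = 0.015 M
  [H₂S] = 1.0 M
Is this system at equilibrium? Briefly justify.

(NH₄HS is a pure solid — omitted from Qc.)
Qc = [NH₃]·[H₂S] = (0.015)·(1.0) = 0.015
Qc = 0.015 > Kc = 0.0031: net reverse reaction.

no; Q > K, reaction proceeds in reverse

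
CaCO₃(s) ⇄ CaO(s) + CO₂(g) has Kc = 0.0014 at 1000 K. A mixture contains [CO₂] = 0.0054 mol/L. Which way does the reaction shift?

to the left

(CaCO₃, CaO are pure solids — omitted from Qc.)
Qc = [CO₂] = 0.0054
Qc = 0.0054 > Kc = 0.0014, so the reverse reaction proceeds.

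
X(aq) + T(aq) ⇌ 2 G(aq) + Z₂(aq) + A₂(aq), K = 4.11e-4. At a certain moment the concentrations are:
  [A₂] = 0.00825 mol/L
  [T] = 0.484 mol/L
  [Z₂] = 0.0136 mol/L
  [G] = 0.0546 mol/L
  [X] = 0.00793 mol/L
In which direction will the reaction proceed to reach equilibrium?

Q = [G]²·[Z₂]·[A₂] / ([X]·[T]) = (0.0546)²·(0.0136)·(0.00825) / ((0.00793)·(0.484)) = 8.71e-5
Q = 8.71e-5 < K = 4.11e-4, so the forward reaction proceeds.

toward products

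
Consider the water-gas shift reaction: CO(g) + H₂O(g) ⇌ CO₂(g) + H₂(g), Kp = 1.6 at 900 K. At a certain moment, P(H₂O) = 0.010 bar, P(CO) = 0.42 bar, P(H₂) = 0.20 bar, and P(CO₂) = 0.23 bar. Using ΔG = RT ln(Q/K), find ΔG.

ΔG = 14.4 kJ/mol

Qp = P(CO₂)·P(H₂) / (P(CO)·P(H₂O)) = (0.23)·(0.20) / ((0.42)·(0.010)) = 11.0
ΔG = RT ln(Qp/Kp) = (8.314 J mol⁻¹ K⁻¹)(900 K) × ln(11.0/1.6)
   = (7.483 kJ/mol)(1.928) = 14.4 kJ/mol
ΔG > 0, so the forward reaction is non-spontaneous (proceeds in reverse).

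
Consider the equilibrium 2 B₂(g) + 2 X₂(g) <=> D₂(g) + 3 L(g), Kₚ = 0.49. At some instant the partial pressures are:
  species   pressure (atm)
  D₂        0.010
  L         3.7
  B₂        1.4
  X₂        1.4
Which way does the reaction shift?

forward (toward products)

Qₚ = P(D₂)·P(L)³ / (P(B₂)²·P(X₂)²) = (0.010)·(3.7)³ / ((1.4)²·(1.4)²) = 0.13
Qₚ = 0.13 < Kₚ = 0.49, so the forward reaction proceeds.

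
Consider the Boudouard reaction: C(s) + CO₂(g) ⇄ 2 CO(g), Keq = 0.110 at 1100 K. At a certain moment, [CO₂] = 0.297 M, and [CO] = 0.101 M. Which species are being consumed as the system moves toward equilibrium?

(C is a pure solid — omitted from Q.)
Q = [CO]² / [CO₂] = (0.101)² / (0.297) = 0.0343
Q = 0.0343 < Keq = 0.110: net forward reaction.

C, CO₂ (reactants)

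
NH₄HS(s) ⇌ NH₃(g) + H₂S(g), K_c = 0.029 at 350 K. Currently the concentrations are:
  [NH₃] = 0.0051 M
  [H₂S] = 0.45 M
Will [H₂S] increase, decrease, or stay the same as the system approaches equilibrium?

increase

(NH₄HS is a pure solid — omitted from Q_c.)
Q_c = [NH₃]·[H₂S] = (0.0051)·(0.45) = 0.0023
Q_c = 0.0023 < K_c = 0.029: net forward reaction.
H₂S is a product, so it increases.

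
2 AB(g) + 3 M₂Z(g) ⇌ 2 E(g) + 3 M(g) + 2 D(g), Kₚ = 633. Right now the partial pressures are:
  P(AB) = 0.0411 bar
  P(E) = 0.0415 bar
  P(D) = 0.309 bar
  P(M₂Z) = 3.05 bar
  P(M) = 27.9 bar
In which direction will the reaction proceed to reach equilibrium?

in the forward direction

Qₚ = P(E)²·P(M)³·P(D)² / (P(AB)²·P(M₂Z)³) = (0.0415)²·(27.9)³·(0.309)² / ((0.0411)²·(3.05)³) = 74.5
Qₚ = 74.5 < Kₚ = 633, so the forward reaction proceeds.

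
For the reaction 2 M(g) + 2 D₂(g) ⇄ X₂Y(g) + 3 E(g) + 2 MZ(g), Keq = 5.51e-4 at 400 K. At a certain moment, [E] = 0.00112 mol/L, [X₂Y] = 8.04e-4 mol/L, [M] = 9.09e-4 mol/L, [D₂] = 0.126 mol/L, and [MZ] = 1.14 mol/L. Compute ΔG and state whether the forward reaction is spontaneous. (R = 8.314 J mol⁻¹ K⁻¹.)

Q = [X₂Y]·[E]³·[MZ]² / ([M]²·[D₂]²) = (8.04e-4)·(0.00112)³·(1.14)² / ((9.09e-4)²·(0.126)²) = 1.12e-4
ΔG = RT ln(Q/Keq) = (8.314 J mol⁻¹ K⁻¹)(400 K) × ln(1.12e-4/5.51e-4)
   = (3.326 kJ/mol)(-1.593) = -5.30 kJ/mol
ΔG < 0, so the forward reaction is spontaneous (proceeds forward).

ΔG = -5.30 kJ/mol; the forward reaction is spontaneous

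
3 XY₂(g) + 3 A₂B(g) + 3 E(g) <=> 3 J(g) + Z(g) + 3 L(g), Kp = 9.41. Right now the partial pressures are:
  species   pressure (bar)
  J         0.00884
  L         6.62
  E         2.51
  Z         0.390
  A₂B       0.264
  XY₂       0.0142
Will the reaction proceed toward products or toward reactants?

in the reverse direction

Qp = P(J)³·P(Z)·P(L)³ / (P(XY₂)³·P(A₂B)³·P(E)³) = (0.00884)³·(0.390)·(6.62)³ / ((0.0142)³·(0.264)³·(2.51)³) = 93.8
Qp = 93.8 > Kp = 9.41, so the reverse reaction proceeds.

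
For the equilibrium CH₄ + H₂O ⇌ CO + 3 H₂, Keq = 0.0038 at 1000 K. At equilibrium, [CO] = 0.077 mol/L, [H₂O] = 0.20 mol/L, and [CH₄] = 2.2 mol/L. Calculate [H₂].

[H₂] = 0.28 mol/L

At equilibrium, Keq = [CO]·[H₂]³ / ([CH₄]·[H₂O]) = 0.0038.
(0.077)·([H₂])³ / ((2.2)·(0.20)) = 0.0038
[H₂]³ = 0.0217 ⇒ [H₂] = 0.28 mol/L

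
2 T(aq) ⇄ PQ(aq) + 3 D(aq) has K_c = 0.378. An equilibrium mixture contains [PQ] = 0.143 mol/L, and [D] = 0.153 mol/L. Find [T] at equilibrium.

[T] = 0.0368 mol/L

At equilibrium, K_c = [PQ]·[D]³ / [T]² = 0.378.
(0.143)·(0.153)³ / ([T])² = 0.378
[T]² = 0.00135 ⇒ [T] = 0.0368 mol/L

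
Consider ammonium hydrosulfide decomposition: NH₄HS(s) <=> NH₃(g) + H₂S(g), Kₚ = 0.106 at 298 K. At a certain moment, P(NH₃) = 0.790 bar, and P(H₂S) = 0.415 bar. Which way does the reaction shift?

to the left

(NH₄HS is a pure solid — omitted from Qₚ.)
Qₚ = P(NH₃)·P(H₂S) = (0.790)·(0.415) = 0.328
Qₚ = 0.328 > Kₚ = 0.106, so the reverse reaction proceeds.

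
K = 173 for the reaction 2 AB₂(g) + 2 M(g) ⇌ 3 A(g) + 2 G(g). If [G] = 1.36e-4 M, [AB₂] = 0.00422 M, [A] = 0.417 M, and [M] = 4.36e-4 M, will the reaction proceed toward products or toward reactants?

toward reactants

Q = [A]³·[G]² / ([AB₂]²·[M]²) = (0.417)³·(1.36e-4)² / ((0.00422)²·(4.36e-4)²) = 396
Q = 396 > K = 173, so the reverse reaction proceeds.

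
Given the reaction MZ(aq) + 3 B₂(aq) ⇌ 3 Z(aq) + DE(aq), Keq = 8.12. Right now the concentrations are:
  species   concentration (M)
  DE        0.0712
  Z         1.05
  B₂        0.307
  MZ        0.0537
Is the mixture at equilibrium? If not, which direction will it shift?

no; Q > K, reaction proceeds in reverse

Q = [Z]³·[DE] / ([MZ]·[B₂]³) = (1.05)³·(0.0712) / ((0.0537)·(0.307)³) = 53.0
Q = 53.0 > Keq = 8.12: net reverse reaction.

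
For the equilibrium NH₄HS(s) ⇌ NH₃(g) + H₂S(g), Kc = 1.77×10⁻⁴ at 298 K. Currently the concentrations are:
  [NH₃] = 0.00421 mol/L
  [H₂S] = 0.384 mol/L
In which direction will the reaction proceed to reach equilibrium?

reverse (toward reactants)

(NH₄HS is a pure solid — omitted from Qc.)
Qc = [NH₃]·[H₂S] = (0.00421)·(0.384) = 0.00162
Qc = 0.00162 > Kc = 1.77×10⁻⁴, so the reverse reaction proceeds.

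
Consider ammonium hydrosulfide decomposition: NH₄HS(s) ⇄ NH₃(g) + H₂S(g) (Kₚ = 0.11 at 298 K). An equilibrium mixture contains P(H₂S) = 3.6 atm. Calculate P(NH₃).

(NH₄HS is a pure solid — omitted from Kₚ.)
At equilibrium, Kₚ = P(NH₃)·P(H₂S) = 0.11.
(P(NH₃))·(3.6) = 0.11
P(NH₃) = 0.0306 = 0.031 atm

P(NH₃) = 0.031 atm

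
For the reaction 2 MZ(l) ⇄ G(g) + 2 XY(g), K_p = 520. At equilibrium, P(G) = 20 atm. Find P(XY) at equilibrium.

P(XY) = 5.1 atm

(MZ is a pure liquid — omitted from K_p.)
At equilibrium, K_p = P(G)·P(XY)² = 520.
(20)·(P(XY))² = 520
P(XY)² = 26.0 ⇒ P(XY) = 5.1 atm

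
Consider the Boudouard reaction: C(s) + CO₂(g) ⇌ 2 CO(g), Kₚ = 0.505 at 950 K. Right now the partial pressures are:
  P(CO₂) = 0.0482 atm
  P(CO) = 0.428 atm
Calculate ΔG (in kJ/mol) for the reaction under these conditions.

(C is a pure solid — omitted from Qₚ.)
Qₚ = P(CO)² / P(CO₂) = (0.428)² / (0.0482) = 3.80
ΔG = RT ln(Qₚ/Kₚ) = (8.314 J mol⁻¹ K⁻¹)(950 K) × ln(3.80/0.505)
   = (7.898 kJ/mol)(2.018) = 15.9 kJ/mol
ΔG > 0, so the forward reaction is non-spontaneous (proceeds in reverse).

ΔG = 15.9 kJ/mol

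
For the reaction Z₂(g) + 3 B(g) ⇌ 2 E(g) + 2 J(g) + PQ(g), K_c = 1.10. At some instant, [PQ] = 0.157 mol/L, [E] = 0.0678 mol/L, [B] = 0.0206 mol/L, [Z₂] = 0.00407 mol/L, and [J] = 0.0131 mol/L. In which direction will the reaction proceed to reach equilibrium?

to the left

Q_c = [E]²·[J]²·[PQ] / ([Z₂]·[B]³) = (0.0678)²·(0.0131)²·(0.157) / ((0.00407)·(0.0206)³) = 3.48
Q_c = 3.48 > K_c = 1.10, so the reverse reaction proceeds.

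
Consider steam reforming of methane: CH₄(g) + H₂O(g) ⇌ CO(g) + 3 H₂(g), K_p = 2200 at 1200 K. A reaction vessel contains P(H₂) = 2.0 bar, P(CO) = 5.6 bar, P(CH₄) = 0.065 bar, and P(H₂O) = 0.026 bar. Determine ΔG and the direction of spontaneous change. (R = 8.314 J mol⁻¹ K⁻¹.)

ΔG = 24.8 kJ/mol; the forward reaction is non-spontaneous

Q_p = P(CO)·P(H₂)³ / (P(CH₄)·P(H₂O)) = (5.6)·(2.0)³ / ((0.065)·(0.026)) = 26500
ΔG = RT ln(Q_p/K_p) = (8.314 J mol⁻¹ K⁻¹)(1200 K) × ln(26500/2200)
   = (9.977 kJ/mol)(2.489) = 24.8 kJ/mol
ΔG > 0, so the forward reaction is non-spontaneous (proceeds in reverse).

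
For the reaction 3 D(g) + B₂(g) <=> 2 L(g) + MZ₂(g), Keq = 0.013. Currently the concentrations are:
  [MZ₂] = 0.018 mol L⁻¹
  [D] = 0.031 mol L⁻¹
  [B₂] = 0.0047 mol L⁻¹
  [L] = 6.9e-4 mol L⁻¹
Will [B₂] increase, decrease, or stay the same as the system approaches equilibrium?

Q = [L]²·[MZ₂] / ([D]³·[B₂]) = (6.9e-4)²·(0.018) / ((0.031)³·(0.0047)) = 0.061
Q = 0.061 > Keq = 0.013: net reverse reaction.
B₂ is a reactant, so it increases.

increase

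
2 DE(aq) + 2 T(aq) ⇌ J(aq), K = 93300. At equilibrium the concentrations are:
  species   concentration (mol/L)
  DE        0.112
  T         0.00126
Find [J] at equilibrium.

[J] = 0.00186 mol/L

At equilibrium, K = [J] / ([DE]²·[T]²) = 93300.
([J]) / ((0.112)²·(0.00126)²) = 93300
[J] = 0.00186 mol/L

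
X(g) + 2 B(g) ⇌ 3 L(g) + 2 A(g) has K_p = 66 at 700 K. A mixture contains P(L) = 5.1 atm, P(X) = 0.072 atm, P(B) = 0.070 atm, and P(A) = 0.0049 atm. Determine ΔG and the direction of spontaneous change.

Q_p = P(L)³·P(A)² / (P(X)·P(B)²) = (5.1)³·(0.0049)² / ((0.072)·(0.070)²) = 9.03
ΔG = RT ln(Q_p/K_p) = (8.314 J mol⁻¹ K⁻¹)(700 K) × ln(9.03/66)
   = (5.820 kJ/mol)(-1.989) = -11.6 kJ/mol
ΔG < 0, so the forward reaction is spontaneous (proceeds forward).

ΔG = -11.6 kJ/mol; the forward reaction is spontaneous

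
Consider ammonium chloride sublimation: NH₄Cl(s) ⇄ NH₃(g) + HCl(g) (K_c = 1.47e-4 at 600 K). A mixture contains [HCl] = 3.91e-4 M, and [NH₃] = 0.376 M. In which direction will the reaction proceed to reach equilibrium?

(NH₄Cl is a pure solid — omitted from Q_c.)
Q_c = [NH₃]·[HCl] = (0.376)·(3.91e-4) = 1.47e-4
Q_c = 1.47e-4 = K_c, so the system is already at equilibrium.

no net change (already at equilibrium)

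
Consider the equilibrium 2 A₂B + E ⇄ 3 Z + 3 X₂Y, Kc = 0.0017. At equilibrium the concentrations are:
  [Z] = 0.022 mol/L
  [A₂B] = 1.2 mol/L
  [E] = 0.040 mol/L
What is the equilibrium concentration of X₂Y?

At equilibrium, Kc = [Z]³·[X₂Y]³ / ([A₂B]²·[E]) = 0.0017.
(0.022)³·([X₂Y])³ / ((1.2)²·(0.040)) = 0.0017
[X₂Y]³ = 9.20 ⇒ [X₂Y] = 2.1 mol/L

[X₂Y] = 2.1 mol/L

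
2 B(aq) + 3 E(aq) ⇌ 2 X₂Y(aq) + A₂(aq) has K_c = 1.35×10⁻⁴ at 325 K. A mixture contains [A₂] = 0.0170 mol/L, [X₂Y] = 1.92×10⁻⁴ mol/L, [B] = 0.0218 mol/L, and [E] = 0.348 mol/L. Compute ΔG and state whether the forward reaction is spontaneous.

ΔG = -3.95 kJ/mol; the forward reaction is spontaneous

Q_c = [X₂Y]²·[A₂] / ([B]²·[E]³) = (1.92×10⁻⁴)²·(0.0170) / ((0.0218)²·(0.348)³) = 3.13×10⁻⁵
ΔG = RT ln(Q_c/K_c) = (8.314 J mol⁻¹ K⁻¹)(325 K) × ln(3.13×10⁻⁵/1.35×10⁻⁴)
   = (2.702 kJ/mol)(-1.462) = -3.95 kJ/mol
ΔG < 0, so the forward reaction is spontaneous (proceeds forward).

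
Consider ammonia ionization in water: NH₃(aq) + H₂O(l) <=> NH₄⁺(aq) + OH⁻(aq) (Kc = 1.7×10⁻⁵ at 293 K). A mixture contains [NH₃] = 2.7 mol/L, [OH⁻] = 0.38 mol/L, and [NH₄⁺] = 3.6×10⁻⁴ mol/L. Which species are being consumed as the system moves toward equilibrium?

NH₄⁺, OH⁻ (products)

(H₂O is a pure liquid — omitted from Qc.)
Qc = [NH₄⁺]·[OH⁻] / [NH₃] = (3.6×10⁻⁴)·(0.38) / (2.7) = 5.1×10⁻⁵
Qc = 5.1×10⁻⁵ > Kc = 1.7×10⁻⁵: net reverse reaction.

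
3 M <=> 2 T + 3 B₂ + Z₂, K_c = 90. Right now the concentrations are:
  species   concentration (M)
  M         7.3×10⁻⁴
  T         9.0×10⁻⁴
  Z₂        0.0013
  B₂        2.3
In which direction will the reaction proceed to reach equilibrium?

Q_c = [T]²·[B₂]³·[Z₂] / [M]³ = (9.0×10⁻⁴)²·(2.3)³·(0.0013) / (7.3×10⁻⁴)³ = 33
Q_c = 33 < K_c = 90, so the forward reaction proceeds.

to the right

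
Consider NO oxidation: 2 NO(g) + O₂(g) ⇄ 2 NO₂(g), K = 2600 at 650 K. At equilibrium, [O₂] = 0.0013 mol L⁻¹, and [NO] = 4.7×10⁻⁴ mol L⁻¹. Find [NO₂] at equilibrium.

[NO₂] = 8.6×10⁻⁴ mol L⁻¹

At equilibrium, K = [NO₂]² / ([NO]²·[O₂]) = 2600.
([NO₂])² / ((4.7×10⁻⁴)²·(0.0013)) = 2600
[NO₂]² = 7.47×10⁻⁷ ⇒ [NO₂] = 8.6×10⁻⁴ mol L⁻¹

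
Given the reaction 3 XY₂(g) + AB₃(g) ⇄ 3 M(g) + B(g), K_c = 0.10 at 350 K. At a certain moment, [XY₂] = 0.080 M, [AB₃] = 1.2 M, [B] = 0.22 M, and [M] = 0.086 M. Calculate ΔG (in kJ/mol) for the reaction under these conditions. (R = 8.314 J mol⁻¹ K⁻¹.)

Q_c = [M]³·[B] / ([XY₂]³·[AB₃]) = (0.086)³·(0.22) / ((0.080)³·(1.2)) = 0.228
ΔG = RT ln(Q_c/K_c) = (8.314 J mol⁻¹ K⁻¹)(350 K) × ln(0.228/0.10)
   = (2.910 kJ/mol)(0.8242) = 2.40 kJ/mol
ΔG > 0, so the forward reaction is non-spontaneous (proceeds in reverse).

ΔG = 2.40 kJ/mol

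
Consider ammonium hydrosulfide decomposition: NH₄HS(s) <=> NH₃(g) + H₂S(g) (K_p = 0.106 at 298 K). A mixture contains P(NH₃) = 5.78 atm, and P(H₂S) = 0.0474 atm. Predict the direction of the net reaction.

toward reactants

(NH₄HS is a pure solid — omitted from Q_p.)
Q_p = P(NH₃)·P(H₂S) = (5.78)·(0.0474) = 0.274
Q_p = 0.274 > K_p = 0.106, so the reverse reaction proceeds.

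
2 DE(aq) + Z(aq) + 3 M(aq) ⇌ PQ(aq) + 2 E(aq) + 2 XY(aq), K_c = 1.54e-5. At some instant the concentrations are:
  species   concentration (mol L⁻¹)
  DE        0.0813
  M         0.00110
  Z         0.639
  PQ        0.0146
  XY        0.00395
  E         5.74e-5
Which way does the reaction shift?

toward reactants

Q_c = [PQ]·[E]²·[XY]² / ([DE]²·[Z]·[M]³) = (0.0146)·(5.74e-5)²·(0.00395)² / ((0.0813)²·(0.639)·(0.00110)³) = 1.34e-4
Q_c = 1.34e-4 > K_c = 1.54e-5, so the reverse reaction proceeds.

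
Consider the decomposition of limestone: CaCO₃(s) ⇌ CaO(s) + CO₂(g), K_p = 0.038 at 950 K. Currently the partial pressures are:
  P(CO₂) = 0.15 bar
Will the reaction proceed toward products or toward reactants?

toward reactants

(CaCO₃, CaO are pure solids — omitted from Q_p.)
Q_p = P(CO₂) = 0.15
Q_p = 0.15 > K_p = 0.038, so the reverse reaction proceeds.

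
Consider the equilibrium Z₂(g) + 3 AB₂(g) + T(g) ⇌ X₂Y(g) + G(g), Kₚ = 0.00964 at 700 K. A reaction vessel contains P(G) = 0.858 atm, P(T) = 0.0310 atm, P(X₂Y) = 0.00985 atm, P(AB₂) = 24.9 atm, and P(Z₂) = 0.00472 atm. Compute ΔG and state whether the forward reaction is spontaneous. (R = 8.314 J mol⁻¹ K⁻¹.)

Qₚ = P(X₂Y)·P(G) / (P(Z₂)·P(AB₂)³·P(T)) = (0.00985)·(0.858) / ((0.00472)·(24.9)³·(0.0310)) = 0.00374
ΔG = RT ln(Qₚ/Kₚ) = (8.314 J mol⁻¹ K⁻¹)(700 K) × ln(0.00374/0.00964)
   = (5.820 kJ/mol)(-0.9468) = -5.51 kJ/mol
ΔG < 0, so the forward reaction is spontaneous (proceeds forward).

ΔG = -5.51 kJ/mol; the forward reaction is spontaneous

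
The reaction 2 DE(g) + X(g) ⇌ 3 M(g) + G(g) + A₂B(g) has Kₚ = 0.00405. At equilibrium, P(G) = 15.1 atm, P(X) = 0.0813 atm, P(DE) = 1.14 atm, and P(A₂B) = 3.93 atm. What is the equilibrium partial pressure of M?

At equilibrium, Kₚ = P(M)³·P(G)·P(A₂B) / (P(DE)²·P(X)) = 0.00405.
(P(M))³·(15.1)·(3.93) / ((1.14)²·(0.0813)) = 0.00405
P(M)³ = 7.21×10⁻⁶ ⇒ P(M) = 0.0193 atm

P(M) = 0.0193 atm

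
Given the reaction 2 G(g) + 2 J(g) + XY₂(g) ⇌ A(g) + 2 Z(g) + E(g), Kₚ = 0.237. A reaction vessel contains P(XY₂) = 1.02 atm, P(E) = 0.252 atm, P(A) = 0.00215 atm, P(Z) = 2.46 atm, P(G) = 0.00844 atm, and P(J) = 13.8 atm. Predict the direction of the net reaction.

no net change (already at equilibrium)

Qₚ = P(A)·P(Z)²·P(E) / (P(G)²·P(J)²·P(XY₂)) = (0.00215)·(2.46)²·(0.252) / ((0.00844)²·(13.8)²·(1.02)) = 0.237
Qₚ = 0.237 = Kₚ, so the system is already at equilibrium.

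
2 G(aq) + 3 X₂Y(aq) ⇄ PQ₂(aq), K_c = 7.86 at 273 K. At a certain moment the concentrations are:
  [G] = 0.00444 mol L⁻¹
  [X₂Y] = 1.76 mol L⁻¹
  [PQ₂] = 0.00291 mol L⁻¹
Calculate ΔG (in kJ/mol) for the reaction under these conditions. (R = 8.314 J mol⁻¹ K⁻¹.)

ΔG = 2.81 kJ/mol

Q_c = [PQ₂] / ([G]²·[X₂Y]³) = (0.00291) / ((0.00444)²·(1.76)³) = 27.1
ΔG = RT ln(Q_c/K_c) = (8.314 J mol⁻¹ K⁻¹)(273 K) × ln(27.1/7.86)
   = (2.270 kJ/mol)(1.238) = 2.81 kJ/mol
ΔG > 0, so the forward reaction is non-spontaneous (proceeds in reverse).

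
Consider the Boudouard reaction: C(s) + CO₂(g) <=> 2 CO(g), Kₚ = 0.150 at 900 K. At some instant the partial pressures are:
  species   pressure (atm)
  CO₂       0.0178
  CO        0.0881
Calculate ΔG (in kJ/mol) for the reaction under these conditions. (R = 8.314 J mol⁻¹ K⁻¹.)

ΔG = 7.98 kJ/mol

(C is a pure solid — omitted from Qₚ.)
Qₚ = P(CO)² / P(CO₂) = (0.0881)² / (0.0178) = 0.436
ΔG = RT ln(Qₚ/Kₚ) = (8.314 J mol⁻¹ K⁻¹)(900 K) × ln(0.436/0.150)
   = (7.483 kJ/mol)(1.067) = 7.98 kJ/mol
ΔG > 0, so the forward reaction is non-spontaneous (proceeds in reverse).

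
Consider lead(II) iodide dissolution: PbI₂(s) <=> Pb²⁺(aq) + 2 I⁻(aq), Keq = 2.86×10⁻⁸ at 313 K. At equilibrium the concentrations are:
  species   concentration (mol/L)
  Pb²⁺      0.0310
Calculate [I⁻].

[I⁻] = 9.61×10⁻⁴ mol/L

(PbI₂ is a pure solid — omitted from Keq.)
At equilibrium, Keq = [Pb²⁺]·[I⁻]² = 2.86×10⁻⁸.
(0.0310)·([I⁻])² = 2.86×10⁻⁸
[I⁻]² = 9.23×10⁻⁷ ⇒ [I⁻] = 9.61×10⁻⁴ mol/L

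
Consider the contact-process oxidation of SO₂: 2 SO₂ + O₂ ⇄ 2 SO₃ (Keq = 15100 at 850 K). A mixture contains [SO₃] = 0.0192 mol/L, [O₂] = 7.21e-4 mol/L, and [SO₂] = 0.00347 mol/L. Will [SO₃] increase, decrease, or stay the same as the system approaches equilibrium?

decrease

Q = [SO₃]² / ([SO₂]²·[O₂]) = (0.0192)² / ((0.00347)²·(7.21e-4)) = 42500
Q = 42500 > Keq = 15100: net reverse reaction.
SO₃ is a product, so it decreases.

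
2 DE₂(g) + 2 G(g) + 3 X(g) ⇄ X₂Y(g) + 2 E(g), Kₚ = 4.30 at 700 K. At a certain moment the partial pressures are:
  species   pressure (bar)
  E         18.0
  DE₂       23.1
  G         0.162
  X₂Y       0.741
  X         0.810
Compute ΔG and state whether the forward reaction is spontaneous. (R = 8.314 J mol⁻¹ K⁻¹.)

Qₚ = P(X₂Y)·P(E)² / (P(DE₂)²·P(G)²·P(X)³) = (0.741)·(18.0)² / ((23.1)²·(0.162)²·(0.810)³) = 32.3
ΔG = RT ln(Qₚ/Kₚ) = (8.314 J mol⁻¹ K⁻¹)(700 K) × ln(32.3/4.30)
   = (5.820 kJ/mol)(2.016) = 11.7 kJ/mol
ΔG > 0, so the forward reaction is non-spontaneous (proceeds in reverse).

ΔG = 11.7 kJ/mol; the forward reaction is non-spontaneous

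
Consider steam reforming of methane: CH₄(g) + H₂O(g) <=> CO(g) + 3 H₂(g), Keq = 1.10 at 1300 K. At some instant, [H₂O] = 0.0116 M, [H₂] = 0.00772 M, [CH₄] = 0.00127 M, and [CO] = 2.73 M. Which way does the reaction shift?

Q = [CO]·[H₂]³ / ([CH₄]·[H₂O]) = (2.73)·(0.00772)³ / ((0.00127)·(0.0116)) = 0.0853
Q = 0.0853 < Keq = 1.10, so the forward reaction proceeds.

in the forward direction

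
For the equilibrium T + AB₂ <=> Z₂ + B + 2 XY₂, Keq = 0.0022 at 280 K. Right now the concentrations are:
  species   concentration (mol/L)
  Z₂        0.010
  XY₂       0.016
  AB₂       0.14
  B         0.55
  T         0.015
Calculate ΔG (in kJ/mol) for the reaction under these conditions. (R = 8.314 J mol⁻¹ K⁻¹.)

ΔG = -2.77 kJ/mol

Q = [Z₂]·[B]·[XY₂]² / ([T]·[AB₂]) = (0.010)·(0.55)·(0.016)² / ((0.015)·(0.14)) = 6.70×10⁻⁴
ΔG = RT ln(Q/Keq) = (8.314 J mol⁻¹ K⁻¹)(280 K) × ln(6.70×10⁻⁴/0.0022)
   = (2.328 kJ/mol)(-1.189) = -2.77 kJ/mol
ΔG < 0, so the forward reaction is spontaneous (proceeds forward).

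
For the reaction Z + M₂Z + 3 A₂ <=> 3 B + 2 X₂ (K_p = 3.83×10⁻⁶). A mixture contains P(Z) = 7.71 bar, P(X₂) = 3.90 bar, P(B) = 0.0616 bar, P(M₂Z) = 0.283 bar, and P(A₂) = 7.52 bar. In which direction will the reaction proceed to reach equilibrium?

neither direction; the system is at equilibrium

Q_p = P(B)³·P(X₂)² / (P(Z)·P(M₂Z)·P(A₂)³) = (0.0616)³·(3.90)² / ((7.71)·(0.283)·(7.52)³) = 3.83×10⁻⁶
Q_p = 3.83×10⁻⁶ = K_p, so the system is already at equilibrium.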